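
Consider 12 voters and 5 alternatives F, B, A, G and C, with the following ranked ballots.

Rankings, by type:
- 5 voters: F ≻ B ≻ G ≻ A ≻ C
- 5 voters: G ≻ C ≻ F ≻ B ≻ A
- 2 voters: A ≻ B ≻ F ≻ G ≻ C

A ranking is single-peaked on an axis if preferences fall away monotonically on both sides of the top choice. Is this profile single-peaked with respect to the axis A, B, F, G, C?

Axis positions: A=1, B=2, F=3, G=4, C=5.
Type 1 (peak F at position 3): ranking walks positions 3-2-4-1-5, expanding outward from the peak — single-peaked.
Type 2 (peak G at position 4): ranking walks positions 4-5-3-2-1, expanding outward from the peak — single-peaked.
Type 3 (peak A at position 1): ranking walks positions 1-2-3-4-5, expanding outward from the peak — single-peaked.
Every ranking is single-peaked on this axis.

yes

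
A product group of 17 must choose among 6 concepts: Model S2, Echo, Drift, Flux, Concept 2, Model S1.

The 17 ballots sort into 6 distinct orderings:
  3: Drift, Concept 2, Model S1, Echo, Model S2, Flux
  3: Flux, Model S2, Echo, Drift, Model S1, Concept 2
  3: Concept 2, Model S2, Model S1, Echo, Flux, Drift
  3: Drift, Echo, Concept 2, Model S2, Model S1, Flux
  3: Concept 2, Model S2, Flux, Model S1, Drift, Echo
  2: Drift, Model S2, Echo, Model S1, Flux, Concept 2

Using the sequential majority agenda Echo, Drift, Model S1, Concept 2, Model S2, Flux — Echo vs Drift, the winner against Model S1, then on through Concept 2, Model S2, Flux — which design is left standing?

Model S2

Round 1: Echo vs Drift — 6–11, Drift advances.
Round 2: Drift vs Model S1 — 11–6, Drift advances.
Round 3: Drift vs Concept 2 — 11–6, Drift advances.
Round 4: Drift vs Model S2 — 8–9, Model S2 advances.
Round 5: Model S2 vs Flux — 14–3, Model S2 advances.
The agenda winner is Model S2.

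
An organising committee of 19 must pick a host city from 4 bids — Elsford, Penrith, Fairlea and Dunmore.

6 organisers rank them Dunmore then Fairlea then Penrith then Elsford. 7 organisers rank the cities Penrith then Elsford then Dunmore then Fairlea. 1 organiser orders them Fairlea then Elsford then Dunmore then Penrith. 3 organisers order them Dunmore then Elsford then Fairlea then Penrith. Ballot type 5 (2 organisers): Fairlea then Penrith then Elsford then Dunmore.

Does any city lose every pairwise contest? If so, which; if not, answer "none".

Head-to-head results (19 organisers):
Elsford vs Penrith: Penrith, 15–4.
Elsford–Fairlea: Elsford 10–9.
Elsford vs Dunmore: 10 to 9, Elsford.
Penrith vs Fairlea: 7 for Penrith, 12 for Fairlea — Fairlea by 12–7.
Penrith vs Dunmore: Penrith preferred on 7+2 = 9 ballots; Dunmore wins 10–9.
Fairlea vs Dunmore: Fairlea is ranked higher on 1+2 = 3 ballots, Dunmore on 16. Dunmore wins 16–3.
Each city has at least one pairwise win (Elsford beats Fairlea; Penrith beats Elsford; Fairlea beats Penrith; Dunmore beats Penrith) — no Condorcet loser.

none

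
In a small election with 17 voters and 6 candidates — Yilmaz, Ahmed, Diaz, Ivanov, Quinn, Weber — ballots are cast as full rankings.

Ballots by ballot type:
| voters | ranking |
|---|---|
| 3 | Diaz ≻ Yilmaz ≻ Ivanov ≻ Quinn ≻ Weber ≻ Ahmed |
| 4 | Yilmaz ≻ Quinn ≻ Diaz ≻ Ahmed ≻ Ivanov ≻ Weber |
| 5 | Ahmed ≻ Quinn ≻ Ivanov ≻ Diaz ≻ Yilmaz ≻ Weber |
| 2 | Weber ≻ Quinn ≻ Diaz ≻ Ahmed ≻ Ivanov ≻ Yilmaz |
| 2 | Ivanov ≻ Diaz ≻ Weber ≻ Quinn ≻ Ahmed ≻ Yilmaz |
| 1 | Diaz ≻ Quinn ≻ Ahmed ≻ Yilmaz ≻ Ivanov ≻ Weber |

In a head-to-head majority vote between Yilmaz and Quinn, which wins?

Quinn

Ballots ranking Yilmaz above Quinn: 3 + 4 = 7.
Ballots ranking Quinn above Yilmaz: 17 − 7 = 10.
Quinn wins the head-to-head 10–7.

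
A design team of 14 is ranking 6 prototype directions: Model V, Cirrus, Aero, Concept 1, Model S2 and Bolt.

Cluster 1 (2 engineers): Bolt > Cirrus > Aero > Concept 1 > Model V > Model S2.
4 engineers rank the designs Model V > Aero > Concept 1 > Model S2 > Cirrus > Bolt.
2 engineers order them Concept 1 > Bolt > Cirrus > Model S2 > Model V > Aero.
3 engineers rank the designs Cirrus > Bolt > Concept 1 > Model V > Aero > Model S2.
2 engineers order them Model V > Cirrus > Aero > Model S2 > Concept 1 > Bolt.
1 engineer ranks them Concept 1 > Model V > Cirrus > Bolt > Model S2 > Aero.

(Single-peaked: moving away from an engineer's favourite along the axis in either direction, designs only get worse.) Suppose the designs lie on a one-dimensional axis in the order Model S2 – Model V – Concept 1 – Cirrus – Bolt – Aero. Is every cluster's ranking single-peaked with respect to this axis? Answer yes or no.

Axis positions: Model S2=1, Model V=2, Concept 1=3, Cirrus=4, Bolt=5, Aero=6.
Cluster 1 (peak Bolt at position 5): ranking walks positions 5-4-6-3-2-1, expanding outward from the peak — single-peaked.
Cluster 2: ranking walks positions 2-6-3-1-4-5; Aero is ranked above Concept 1 even though Concept 1 lies between Aero and the peak Model V on the axis — preferences dip and rise again. Not single-peaked.
Cluster 3: ranking walks positions 3-5-4-1-2-6; Bolt is ranked above Cirrus even though Cirrus lies between Bolt and the peak Concept 1 on the axis — preferences dip and rise again. Not single-peaked.
Cluster 4 (peak Cirrus at position 4): ranking walks positions 4-5-3-2-6-1, expanding outward from the peak — single-peaked.
Cluster 5: ranking walks positions 2-4-6-1-3-5; Cirrus is ranked above Concept 1 even though Concept 1 lies between Cirrus and the peak Model V on the axis — preferences dip and rise again. Not single-peaked.
Cluster 6 (peak Concept 1 at position 3): ranking walks positions 3-2-4-5-1-6, expanding outward from the peak — single-peaked.
Cluster 2 violates single-peakedness, so the profile is not single-peaked on this axis.

no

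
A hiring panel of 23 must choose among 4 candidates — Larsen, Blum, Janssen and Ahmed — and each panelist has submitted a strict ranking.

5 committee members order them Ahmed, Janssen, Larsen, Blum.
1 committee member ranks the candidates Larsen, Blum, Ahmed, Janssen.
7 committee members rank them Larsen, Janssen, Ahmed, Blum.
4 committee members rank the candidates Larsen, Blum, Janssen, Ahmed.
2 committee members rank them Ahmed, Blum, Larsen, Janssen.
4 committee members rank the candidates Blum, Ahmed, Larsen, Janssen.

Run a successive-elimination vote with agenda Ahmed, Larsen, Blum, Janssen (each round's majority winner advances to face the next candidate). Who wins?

Round 1: Ahmed vs Larsen — 11–12, Larsen advances.
Round 2: Larsen vs Blum — 17–6, Larsen advances.
Round 3: Larsen vs Janssen — 18–5, Larsen advances.
The agenda winner is Larsen.

Larsen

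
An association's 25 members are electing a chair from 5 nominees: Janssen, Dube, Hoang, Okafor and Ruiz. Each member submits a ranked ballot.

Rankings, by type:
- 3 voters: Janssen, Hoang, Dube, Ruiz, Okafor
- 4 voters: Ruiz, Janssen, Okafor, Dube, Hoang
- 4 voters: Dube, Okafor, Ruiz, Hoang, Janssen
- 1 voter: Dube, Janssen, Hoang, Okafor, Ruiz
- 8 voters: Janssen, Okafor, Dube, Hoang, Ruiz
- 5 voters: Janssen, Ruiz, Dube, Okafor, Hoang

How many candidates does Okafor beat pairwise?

2

Okafor against each rival (25 voters):
Okafor vs Janssen: Janssen, 21–4.
Okafor–Dube: Dube 13–12.
Okafor vs Hoang: Okafor wins 21–4.
Okafor vs Ruiz: 4+1+8 = 13 for Okafor, 12 for Ruiz — Okafor by 13–12.
Okafor beats Hoang, Ruiz; loses to Janssen, Dube — 2 pairwise wins.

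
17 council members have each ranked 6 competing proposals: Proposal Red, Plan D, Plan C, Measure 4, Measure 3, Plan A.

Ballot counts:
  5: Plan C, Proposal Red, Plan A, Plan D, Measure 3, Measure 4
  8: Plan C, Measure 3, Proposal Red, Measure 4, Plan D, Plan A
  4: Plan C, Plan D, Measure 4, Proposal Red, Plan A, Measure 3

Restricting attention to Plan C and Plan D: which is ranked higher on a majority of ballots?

Plan C

Ballots ranking Plan C above Plan D: 5 + 8 + 4 = 17.
Ballots ranking Plan D above Plan C: 17 − 17 = 0.
Plan C wins the head-to-head 17–0.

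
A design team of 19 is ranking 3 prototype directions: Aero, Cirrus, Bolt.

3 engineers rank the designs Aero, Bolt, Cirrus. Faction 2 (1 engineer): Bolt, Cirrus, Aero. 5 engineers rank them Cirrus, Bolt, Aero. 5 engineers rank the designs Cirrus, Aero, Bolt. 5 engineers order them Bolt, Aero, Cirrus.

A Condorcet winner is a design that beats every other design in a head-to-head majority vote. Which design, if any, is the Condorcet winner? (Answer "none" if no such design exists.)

Cirrus

Check each pair by majority over 19 ballots:
Aero vs Cirrus: Cirrus, 11–8.
Aero vs Bolt: Bolt, 11–8.
Cirrus–Bolt: Cirrus 10–9.
Cirrus beats each of Aero, Bolt — Cirrus is the Condorcet winner.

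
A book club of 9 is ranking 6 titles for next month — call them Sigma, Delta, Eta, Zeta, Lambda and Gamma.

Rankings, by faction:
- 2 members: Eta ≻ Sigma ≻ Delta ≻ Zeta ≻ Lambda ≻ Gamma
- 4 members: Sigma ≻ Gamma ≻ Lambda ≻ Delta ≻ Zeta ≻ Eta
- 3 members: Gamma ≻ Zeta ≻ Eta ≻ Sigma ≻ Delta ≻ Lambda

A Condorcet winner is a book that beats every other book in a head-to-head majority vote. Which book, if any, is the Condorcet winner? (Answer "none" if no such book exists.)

none

Head-to-head results (9 members):
Sigma vs Delta: Sigma, 9–0.
Sigma–Eta: Eta 5–4.
Sigma–Zeta: Sigma 6–3.
Sigma–Lambda: Sigma 9–0.
Sigma vs Gamma: Sigma wins 6–3.
Delta vs Eta: Eta, 5–4.
Delta–Zeta: Delta 6–3.
Delta–Lambda: Delta 5–4.
Delta vs Gamma: Gamma wins 7–2.
Eta vs Zeta: Zeta, 7–2.
Eta–Lambda: Eta 5–4.
Eta vs Gamma: Gamma wins 7–2.
Zeta vs Lambda: Zeta, 5–4.
Zeta vs Gamma: Gamma wins 7–2.
Lambda vs Gamma: Gamma wins 7–2.
Every book loses at least once (Sigma loses to Eta; Delta loses to Sigma; Eta loses to Zeta; Zeta loses to Sigma; Lambda loses to Sigma; Gamma loses to Sigma). The majority relation contains the cycle Sigma beats Zeta beats Eta beats Sigma, so there is no Condorcet winner.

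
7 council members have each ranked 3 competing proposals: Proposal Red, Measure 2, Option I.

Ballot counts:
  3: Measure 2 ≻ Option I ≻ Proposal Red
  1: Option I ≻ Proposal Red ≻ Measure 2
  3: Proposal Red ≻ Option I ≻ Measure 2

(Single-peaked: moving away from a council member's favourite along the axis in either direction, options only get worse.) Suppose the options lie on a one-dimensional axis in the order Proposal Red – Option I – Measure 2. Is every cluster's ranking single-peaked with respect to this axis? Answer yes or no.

yes

Axis positions: Proposal Red=1, Option I=2, Measure 2=3.
Cluster 1 (peak Measure 2 at position 3): ranking walks positions 3-2-1, expanding outward from the peak — single-peaked.
Cluster 2 (peak Option I at position 2): ranking walks positions 2-1-3, expanding outward from the peak — single-peaked.
Cluster 3 (peak Proposal Red at position 1): ranking walks positions 1-2-3, expanding outward from the peak — single-peaked.
Every ranking is single-peaked on this axis.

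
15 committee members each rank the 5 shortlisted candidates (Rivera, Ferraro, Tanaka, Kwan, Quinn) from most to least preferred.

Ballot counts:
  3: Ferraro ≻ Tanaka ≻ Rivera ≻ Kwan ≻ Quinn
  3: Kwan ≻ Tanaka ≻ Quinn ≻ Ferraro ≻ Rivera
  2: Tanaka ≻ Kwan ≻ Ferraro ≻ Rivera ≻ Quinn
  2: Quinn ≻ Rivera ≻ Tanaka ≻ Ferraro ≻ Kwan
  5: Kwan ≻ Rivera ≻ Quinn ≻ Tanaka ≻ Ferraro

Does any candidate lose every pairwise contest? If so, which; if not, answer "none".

Head-to-head results (15 committee members):
Rivera vs Ferraro: 7 to 8, Ferraro.
Rivera vs Tanaka: Rivera is ranked higher on 2+5 = 7 ballots, Tanaka on 8. Tanaka wins 8–7.
Rivera vs Kwan: Kwan wins 10–5.
Rivera–Quinn: Rivera 10–5.
Ferraro vs Tanaka: Tanaka wins 12–3.
Ferraro vs Kwan: Kwan, 10–5.
Ferraro vs Quinn: Ferraro preferred on 3+2 = 5 ballots; Quinn wins 10–5.
Tanaka vs Kwan: 3+2+2 = 7 for Tanaka, 8 for Kwan — Kwan by 8–7.
Tanaka vs Quinn: Tanaka wins 8–7.
Kwan vs Quinn: 13 to 2, Kwan.
Every candidate wins at least one matchup (Rivera beats Quinn; Ferraro beats Rivera; Tanaka beats Rivera; Kwan beats Rivera; Quinn beats Ferraro), so there is no Condorcet loser.

none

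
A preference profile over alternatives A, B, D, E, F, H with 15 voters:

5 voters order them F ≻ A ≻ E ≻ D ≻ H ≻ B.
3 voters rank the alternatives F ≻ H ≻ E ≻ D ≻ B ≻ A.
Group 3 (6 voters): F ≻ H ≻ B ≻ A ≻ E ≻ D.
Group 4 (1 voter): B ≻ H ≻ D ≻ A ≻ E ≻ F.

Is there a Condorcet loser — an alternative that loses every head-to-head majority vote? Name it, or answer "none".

none

Head-to-head results (15 voters):
A vs B: B wins 10–5.
A–D: A 11–4.
A vs E: A wins 12–3.
A vs F: F, 14–1.
A vs H: H wins 10–5.
B vs D: 6+1 = 7 for B, 8 for D — D by 8–7.
B vs E: E wins 8–7.
B vs F: F wins 14–1.
B–H: H 14–1.
D vs E: E wins 14–1.
D vs F: F wins 14–1.
D vs H: D preferred on 5 ballots; H wins 10–5.
E vs F: F wins 14–1.
E vs H: E is ranked higher on 5 ballots, H on 10. H wins 10–5.
F vs H: 14 to 1, F.
Every alternative wins at least one matchup (A beats D; B beats A; D beats B; E beats B; F beats A; H beats A), so there is no Condorcet loser.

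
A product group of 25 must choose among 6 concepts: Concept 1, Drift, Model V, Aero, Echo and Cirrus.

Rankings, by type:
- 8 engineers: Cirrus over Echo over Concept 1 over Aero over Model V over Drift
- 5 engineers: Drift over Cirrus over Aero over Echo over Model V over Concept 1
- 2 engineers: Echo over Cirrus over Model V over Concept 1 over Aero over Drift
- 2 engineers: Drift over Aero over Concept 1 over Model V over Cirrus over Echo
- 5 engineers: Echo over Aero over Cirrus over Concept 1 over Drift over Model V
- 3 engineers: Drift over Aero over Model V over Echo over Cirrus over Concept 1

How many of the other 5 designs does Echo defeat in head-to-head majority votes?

4

Echo against each rival (25 engineers):
Echo vs Concept 1: Echo is ranked higher on 8+5+2+5+3 = 23 ballots, Concept 1 on 2. Echo wins 23–2.
Echo vs Drift: Echo wins 15–10.
Echo–Model V: Echo 20–5.
Echo vs Aero: 15 to 10, Echo.
Echo–Cirrus: Cirrus 15–10.
Echo beats Concept 1, Drift, Model V, Aero; loses to Cirrus — 4 pairwise wins.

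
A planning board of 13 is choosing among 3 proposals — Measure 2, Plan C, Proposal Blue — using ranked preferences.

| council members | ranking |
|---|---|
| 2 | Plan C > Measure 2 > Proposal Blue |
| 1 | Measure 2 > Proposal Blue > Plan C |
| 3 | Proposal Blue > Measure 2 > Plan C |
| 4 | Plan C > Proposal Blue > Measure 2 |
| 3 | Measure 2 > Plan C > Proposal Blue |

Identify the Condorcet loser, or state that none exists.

none

Pairwise majorities:
Measure 2 vs Plan C: Measure 2 is ranked higher on 1+3+3 = 7 ballots, Plan C on 6. Measure 2 wins 7–6.
Measure 2 vs Proposal Blue: 2+1+3 = 6 for Measure 2, 7 for Proposal Blue — Proposal Blue by 7–6.
Plan C vs Proposal Blue: Plan C wins 9–4.
Each option has at least one pairwise win (Measure 2 beats Plan C; Plan C beats Proposal Blue; Proposal Blue beats Measure 2) — no Condorcet loser.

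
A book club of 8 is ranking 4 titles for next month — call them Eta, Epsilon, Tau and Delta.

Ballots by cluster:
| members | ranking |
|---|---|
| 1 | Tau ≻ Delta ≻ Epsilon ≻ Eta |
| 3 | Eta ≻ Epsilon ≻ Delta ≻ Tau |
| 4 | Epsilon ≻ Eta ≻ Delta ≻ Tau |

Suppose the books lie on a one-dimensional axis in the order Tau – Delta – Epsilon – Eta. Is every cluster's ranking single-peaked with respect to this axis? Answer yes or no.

Axis positions: Tau=1, Delta=2, Epsilon=3, Eta=4.
Cluster 1 (peak Tau at position 1): ranking walks positions 1-2-3-4, expanding outward from the peak — single-peaked.
Cluster 2 (peak Eta at position 4): ranking walks positions 4-3-2-1, expanding outward from the peak — single-peaked.
Cluster 3 (peak Epsilon at position 3): ranking walks positions 3-4-2-1, expanding outward from the peak — single-peaked.
Every ranking is single-peaked on this axis.

yes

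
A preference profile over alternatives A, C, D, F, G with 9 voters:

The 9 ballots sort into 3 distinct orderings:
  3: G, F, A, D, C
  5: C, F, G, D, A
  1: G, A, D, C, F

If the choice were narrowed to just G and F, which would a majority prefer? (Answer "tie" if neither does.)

Ballots ranking G above F: 3 + 1 = 4.
Ballots ranking F above G: 9 − 4 = 5.
F wins the head-to-head 5–4.

F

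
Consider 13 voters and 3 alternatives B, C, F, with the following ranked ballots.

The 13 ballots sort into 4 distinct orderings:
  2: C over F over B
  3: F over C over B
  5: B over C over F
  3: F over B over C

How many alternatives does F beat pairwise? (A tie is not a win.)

1

F against each rival (13 voters):
F vs B: F, 8–5.
F–C: C 7–6.
F beats B; loses to C — 1 pairwise win.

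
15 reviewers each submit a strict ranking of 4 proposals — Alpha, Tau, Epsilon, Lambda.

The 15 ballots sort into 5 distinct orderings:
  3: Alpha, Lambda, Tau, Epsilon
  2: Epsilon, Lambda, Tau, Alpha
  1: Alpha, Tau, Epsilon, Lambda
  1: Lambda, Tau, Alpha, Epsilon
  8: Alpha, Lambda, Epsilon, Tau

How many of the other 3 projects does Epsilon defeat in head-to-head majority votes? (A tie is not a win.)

Epsilon against each rival (15 reviewers):
Epsilon vs Alpha: Alpha, 13–2.
Epsilon–Tau: Epsilon 10–5.
Epsilon vs Lambda: Epsilon preferred on 2+1 = 3 ballots; Lambda wins 12–3.
Epsilon beats Tau; loses to Alpha, Lambda — 1 pairwise win.

1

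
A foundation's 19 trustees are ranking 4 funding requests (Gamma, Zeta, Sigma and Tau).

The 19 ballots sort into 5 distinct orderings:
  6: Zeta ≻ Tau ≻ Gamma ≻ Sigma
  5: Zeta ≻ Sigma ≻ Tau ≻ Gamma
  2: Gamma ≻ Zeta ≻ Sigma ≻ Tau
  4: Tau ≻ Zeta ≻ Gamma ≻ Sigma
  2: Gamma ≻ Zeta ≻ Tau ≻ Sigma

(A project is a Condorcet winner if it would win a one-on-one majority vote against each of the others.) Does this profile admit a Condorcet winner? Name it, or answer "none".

Check each pair by majority over 19 ballots:
Gamma vs Zeta: Gamma is ranked higher on 2+2 = 4 ballots, Zeta on 15. Zeta wins 15–4.
Gamma vs Sigma: 14 to 5, Gamma.
Gamma vs Tau: Gamma preferred on 2+2 = 4 ballots; Tau wins 15–4.
Zeta vs Sigma: 6+5+2+4+2 = 19 for Zeta, 0 for Sigma — Zeta by 19–0.
Zeta vs Tau: Zeta is ranked higher on 6+5+2+2 = 15 ballots, Tau on 4. Zeta wins 15–4.
Sigma vs Tau: Sigma preferred on 5+2 = 7 ballots; Tau wins 12–7.
Zeta wins every pairwise contest, so Zeta is the Condorcet winner.

Zeta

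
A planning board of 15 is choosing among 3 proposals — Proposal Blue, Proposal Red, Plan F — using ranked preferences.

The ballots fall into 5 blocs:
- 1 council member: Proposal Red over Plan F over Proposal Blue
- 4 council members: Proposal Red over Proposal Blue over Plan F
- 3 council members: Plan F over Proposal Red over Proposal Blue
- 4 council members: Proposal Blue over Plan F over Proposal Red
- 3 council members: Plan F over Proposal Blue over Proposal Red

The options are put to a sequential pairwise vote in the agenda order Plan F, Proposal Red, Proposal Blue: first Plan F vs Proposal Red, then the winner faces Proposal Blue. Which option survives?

Round 1: Plan F vs Proposal Red — 10–5, Plan F advances.
Round 2: Plan F vs Proposal Blue — 7–8, Proposal Blue advances.
Proposal Blue survives the agenda.

Proposal Blue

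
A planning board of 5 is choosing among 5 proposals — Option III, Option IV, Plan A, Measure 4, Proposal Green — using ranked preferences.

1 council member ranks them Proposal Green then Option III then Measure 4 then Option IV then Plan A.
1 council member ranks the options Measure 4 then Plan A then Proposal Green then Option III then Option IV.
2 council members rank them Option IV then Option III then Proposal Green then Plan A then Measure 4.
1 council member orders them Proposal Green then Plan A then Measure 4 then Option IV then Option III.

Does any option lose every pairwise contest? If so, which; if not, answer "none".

none

Head-to-head results (5 council members):
Option III–Option IV: Option IV 3–2.
Option III vs Plan A: Option III wins 3–2.
Option III vs Measure 4: Option III wins 3–2.
Option III vs Proposal Green: Proposal Green wins 3–2.
Option IV vs Plan A: Option IV preferred on 1+2 = 3 ballots; Option IV wins 3–2.
Option IV vs Measure 4: Option IV is ranked higher on 2 ballots, Measure 4 on 3. Measure 4 wins 3–2.
Option IV vs Proposal Green: Proposal Green, 3–2.
Plan A–Measure 4: Plan A 3–2.
Plan A vs Proposal Green: Proposal Green, 4–1.
Measure 4 vs Proposal Green: 1 to 4, Proposal Green.
Each option has at least one pairwise win (Option III beats Plan A; Option IV beats Option III; Plan A beats Measure 4; Measure 4 beats Option IV; Proposal Green beats Option III) — no Condorcet loser.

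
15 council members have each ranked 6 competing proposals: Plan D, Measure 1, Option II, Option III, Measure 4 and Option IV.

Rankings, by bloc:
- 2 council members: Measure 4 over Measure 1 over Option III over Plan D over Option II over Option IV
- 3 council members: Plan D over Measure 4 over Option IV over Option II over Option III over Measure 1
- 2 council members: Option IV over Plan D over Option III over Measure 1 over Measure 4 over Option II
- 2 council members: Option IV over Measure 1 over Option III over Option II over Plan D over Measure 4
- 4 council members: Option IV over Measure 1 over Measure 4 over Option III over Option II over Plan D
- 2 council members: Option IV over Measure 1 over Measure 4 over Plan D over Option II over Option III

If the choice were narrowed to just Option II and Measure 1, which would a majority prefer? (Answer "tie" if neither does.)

Ballots ranking Option II above Measure 1: 3.
Ballots ranking Measure 1 above Option II: 15 − 3 = 12.
Measure 1 wins the head-to-head 12–3.

Measure 1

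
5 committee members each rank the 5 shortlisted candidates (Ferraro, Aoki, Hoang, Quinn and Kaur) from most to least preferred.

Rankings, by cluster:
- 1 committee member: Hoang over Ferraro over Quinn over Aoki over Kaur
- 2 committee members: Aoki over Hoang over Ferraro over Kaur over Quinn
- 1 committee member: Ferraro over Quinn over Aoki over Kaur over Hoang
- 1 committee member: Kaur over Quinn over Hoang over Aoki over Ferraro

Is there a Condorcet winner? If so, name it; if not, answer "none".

none

Check each pair by majority over 5 ballots:
Ferraro vs Aoki: Aoki, 3–2.
Ferraro vs Hoang: 1 for Ferraro, 4 for Hoang — Hoang by 4–1.
Ferraro vs Quinn: Ferraro, 4–1.
Ferraro vs Kaur: Ferraro, 4–1.
Aoki–Hoang: Aoki 3–2.
Aoki vs Quinn: Aoki is ranked higher on 2 ballots, Quinn on 3. Quinn wins 3–2.
Aoki vs Kaur: 1+2+1 = 4 for Aoki, 1 for Kaur — Aoki by 4–1.
Hoang–Quinn: Hoang 3–2.
Hoang vs Kaur: Hoang wins 3–2.
Quinn vs Kaur: 2 to 3, Kaur.
No candidate is unbeaten: Ferraro loses to Aoki; Aoki loses to Quinn; Hoang loses to Aoki; Quinn loses to Ferraro; Kaur loses to Ferraro. In particular Ferraro > Quinn > Aoki > Ferraro is a majority cycle — no Condorcet winner exists.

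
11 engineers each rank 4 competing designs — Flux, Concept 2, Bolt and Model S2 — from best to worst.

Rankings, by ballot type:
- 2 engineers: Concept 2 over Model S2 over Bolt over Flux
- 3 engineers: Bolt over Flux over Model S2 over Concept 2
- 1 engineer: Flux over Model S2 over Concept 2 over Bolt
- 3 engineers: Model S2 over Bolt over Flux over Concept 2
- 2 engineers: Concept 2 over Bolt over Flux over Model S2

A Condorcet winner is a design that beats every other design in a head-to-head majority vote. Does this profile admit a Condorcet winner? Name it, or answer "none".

Pairwise majorities:
Flux–Concept 2: Flux 7–4.
Flux vs Bolt: Bolt wins 10–1.
Flux–Model S2: Flux 6–5.
Concept 2 vs Bolt: Bolt wins 6–5.
Concept 2–Model S2: Model S2 7–4.
Bolt vs Model S2: Model S2 wins 6–5.
No design is unbeaten: Flux loses to Bolt; Concept 2 loses to Flux; Bolt loses to Model S2; Model S2 loses to Flux. In particular Flux > Model S2 > Bolt > Flux is a majority cycle — no Condorcet winner exists.

none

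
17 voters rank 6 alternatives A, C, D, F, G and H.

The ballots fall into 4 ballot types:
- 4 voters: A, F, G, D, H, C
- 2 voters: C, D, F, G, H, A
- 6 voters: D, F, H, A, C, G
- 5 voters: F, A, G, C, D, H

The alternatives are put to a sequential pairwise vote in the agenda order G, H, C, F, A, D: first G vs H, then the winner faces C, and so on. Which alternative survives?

Round 1: G vs H — 11–6, G advances.
Round 2: G vs C — 9–8, G advances.
Round 3: G vs F — 0–17, F advances.
Round 4: F vs A — 13–4, F advances.
Round 5: F vs D — 9–8, F advances.
F survives the agenda.

F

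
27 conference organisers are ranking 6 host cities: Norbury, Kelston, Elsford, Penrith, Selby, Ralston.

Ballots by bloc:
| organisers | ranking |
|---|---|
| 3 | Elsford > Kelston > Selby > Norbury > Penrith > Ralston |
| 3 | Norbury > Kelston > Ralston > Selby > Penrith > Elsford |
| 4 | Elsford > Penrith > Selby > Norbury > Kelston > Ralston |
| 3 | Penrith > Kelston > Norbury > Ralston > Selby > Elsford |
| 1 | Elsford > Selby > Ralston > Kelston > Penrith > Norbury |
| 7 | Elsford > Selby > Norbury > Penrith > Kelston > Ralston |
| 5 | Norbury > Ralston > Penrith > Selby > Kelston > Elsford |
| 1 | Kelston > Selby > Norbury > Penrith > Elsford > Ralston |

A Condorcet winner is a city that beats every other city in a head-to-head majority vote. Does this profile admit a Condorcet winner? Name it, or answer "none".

Head-to-head results (27 organisers):
Norbury–Kelston: Norbury 19–8.
Norbury vs Elsford: Elsford wins 15–12.
Norbury vs Penrith: Norbury wins 19–8.
Norbury vs Selby: 11 to 16, Selby.
Norbury–Ralston: Norbury 26–1.
Kelston–Elsford: Elsford 15–12.
Kelston vs Penrith: Kelston is ranked higher on 3+3+1+1 = 8 ballots, Penrith on 19. Penrith wins 19–8.
Kelston vs Selby: Kelston is ranked higher on 3+3+3+1 = 10 ballots, Selby on 17. Selby wins 17–10.
Kelston vs Ralston: Kelston preferred on 3+3+4+3+7+1 = 21 ballots; Kelston wins 21–6.
Elsford vs Penrith: Elsford wins 15–12.
Elsford vs Selby: Elsford, 15–12.
Elsford vs Ralston: Elsford wins 16–11.
Penrith–Selby: Selby 15–12.
Penrith vs Ralston: 18 to 9, Penrith.
Selby vs Ralston: 16 to 11, Selby.
Elsford defeats every rival head-to-head and is the Condorcet winner.

Elsford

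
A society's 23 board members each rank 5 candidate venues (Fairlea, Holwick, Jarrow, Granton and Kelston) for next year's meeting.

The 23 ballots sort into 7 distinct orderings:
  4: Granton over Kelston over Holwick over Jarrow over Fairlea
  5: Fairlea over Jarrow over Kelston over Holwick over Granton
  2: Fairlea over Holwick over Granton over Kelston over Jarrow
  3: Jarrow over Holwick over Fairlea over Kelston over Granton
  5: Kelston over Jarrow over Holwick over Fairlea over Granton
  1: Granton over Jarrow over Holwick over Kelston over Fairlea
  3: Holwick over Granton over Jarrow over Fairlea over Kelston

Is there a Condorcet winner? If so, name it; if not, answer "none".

Check each pair by majority over 23 ballots:
Fairlea vs Holwick: Fairlea preferred on 5+2 = 7 ballots; Holwick wins 16–7.
Fairlea vs Jarrow: 7 to 16, Jarrow.
Fairlea vs Granton: 5+2+3+5 = 15 for Fairlea, 8 for Granton — Fairlea by 15–8.
Fairlea vs Kelston: Fairlea is ranked higher on 5+2+3+3 = 13 ballots, Kelston on 10. Fairlea wins 13–10.
Holwick vs Jarrow: Holwick is ranked higher on 4+2+3 = 9 ballots, Jarrow on 14. Jarrow wins 14–9.
Holwick vs Granton: 5+2+3+5+3 = 18 for Holwick, 5 for Granton — Holwick by 18–5.
Holwick vs Kelston: 2+3+1+3 = 9 for Holwick, 14 for Kelston — Kelston by 14–9.
Jarrow vs Granton: Jarrow preferred on 5+3+5 = 13 ballots; Jarrow wins 13–10.
Jarrow vs Kelston: 12 to 11, Jarrow.
Granton vs Kelston: 4+2+1+3 = 10 for Granton, 13 for Kelston — Kelston by 13–10.
Jarrow defeats every rival head-to-head and is the Condorcet winner.

Jarrow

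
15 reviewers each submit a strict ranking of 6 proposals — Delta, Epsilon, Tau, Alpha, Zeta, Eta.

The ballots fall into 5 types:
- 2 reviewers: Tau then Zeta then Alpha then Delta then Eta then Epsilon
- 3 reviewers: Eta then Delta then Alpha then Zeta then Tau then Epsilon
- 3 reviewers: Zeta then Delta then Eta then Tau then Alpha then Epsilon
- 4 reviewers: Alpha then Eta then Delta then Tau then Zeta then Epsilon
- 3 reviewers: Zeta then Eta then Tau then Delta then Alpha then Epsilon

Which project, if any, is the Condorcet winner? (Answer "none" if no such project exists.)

Zeta

Check each pair by majority over 15 ballots:
Delta vs Epsilon: Delta is ranked higher on 2+3+3+4+3 = 15 ballots, Epsilon on 0. Delta wins 15–0.
Delta vs Tau: Delta preferred on 3+3+4 = 10 ballots; Delta wins 10–5.
Delta vs Alpha: 3+3+3 = 9 for Delta, 6 for Alpha — Delta by 9–6.
Delta vs Zeta: 3+4 = 7 for Delta, 8 for Zeta — Zeta by 8–7.
Delta vs Eta: 2+3 = 5 for Delta, 10 for Eta — Eta by 10–5.
Epsilon vs Tau: Tau wins 15–0.
Epsilon vs Alpha: Epsilon preferred on 0 ballots; Alpha wins 15–0.
Epsilon vs Zeta: Zeta, 15–0.
Epsilon–Eta: Eta 15–0.
Tau vs Alpha: Tau, 8–7.
Tau–Zeta: Zeta 9–6.
Tau vs Eta: Eta, 13–2.
Alpha vs Zeta: 3+4 = 7 for Alpha, 8 for Zeta — Zeta by 8–7.
Alpha–Eta: Eta 9–6.
Zeta vs Eta: Zeta is ranked higher on 2+3+3 = 8 ballots, Eta on 7. Zeta wins 8–7.
Zeta wins every pairwise contest, so Zeta is the Condorcet winner.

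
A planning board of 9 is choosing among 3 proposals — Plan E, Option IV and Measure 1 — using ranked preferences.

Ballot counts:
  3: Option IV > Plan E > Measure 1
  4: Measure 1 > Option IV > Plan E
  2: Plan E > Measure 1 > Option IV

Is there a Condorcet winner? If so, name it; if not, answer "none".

Head-to-head results (9 council members):
Plan E–Option IV: Option IV 7–2.
Plan E vs Measure 1: Plan E wins 5–4.
Option IV–Measure 1: Measure 1 6–3.
Every option loses at least once (Plan E loses to Option IV; Option IV loses to Measure 1; Measure 1 loses to Plan E). The majority relation contains the cycle Plan E > Measure 1 > Option IV > Plan E, so there is no Condorcet winner.

none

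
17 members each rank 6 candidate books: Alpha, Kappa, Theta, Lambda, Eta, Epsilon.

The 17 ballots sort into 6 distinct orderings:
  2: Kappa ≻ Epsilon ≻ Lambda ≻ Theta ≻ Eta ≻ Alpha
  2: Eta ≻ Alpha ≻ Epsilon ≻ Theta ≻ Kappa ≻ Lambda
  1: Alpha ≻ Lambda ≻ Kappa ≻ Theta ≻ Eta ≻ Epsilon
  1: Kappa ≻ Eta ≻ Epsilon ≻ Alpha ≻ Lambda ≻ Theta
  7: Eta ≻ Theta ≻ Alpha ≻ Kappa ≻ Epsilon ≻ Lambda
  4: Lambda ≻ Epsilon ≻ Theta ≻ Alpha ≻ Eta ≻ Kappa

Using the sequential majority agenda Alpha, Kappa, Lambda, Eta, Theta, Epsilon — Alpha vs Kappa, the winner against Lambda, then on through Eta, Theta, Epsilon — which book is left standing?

Eta

Round 1: Alpha vs Kappa — 14–3, Alpha advances.
Round 2: Alpha vs Lambda — 11–6, Alpha advances.
Round 3: Alpha vs Eta — 5–12, Eta advances.
Round 4: Eta vs Theta — 10–7, Eta advances.
Round 5: Eta vs Epsilon — 11–6, Eta advances.
The agenda winner is Eta.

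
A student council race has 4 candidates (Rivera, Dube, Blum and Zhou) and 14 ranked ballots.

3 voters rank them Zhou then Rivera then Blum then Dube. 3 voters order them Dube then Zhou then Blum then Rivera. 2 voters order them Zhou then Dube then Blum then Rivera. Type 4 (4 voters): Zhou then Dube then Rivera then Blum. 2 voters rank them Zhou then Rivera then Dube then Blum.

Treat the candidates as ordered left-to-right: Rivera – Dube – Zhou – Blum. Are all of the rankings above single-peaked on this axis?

no

Axis positions: Rivera=1, Dube=2, Zhou=3, Blum=4.
Type 1: ranking walks positions 3-1-4-2; Rivera is ranked above Dube even though Dube lies between Rivera and the peak Zhou on the axis — preferences dip and rise again. Not single-peaked.
Type 2 (peak Dube at position 2): ranking walks positions 2-3-4-1, expanding outward from the peak — single-peaked.
Type 3 (peak Zhou at position 3): ranking walks positions 3-2-4-1, expanding outward from the peak — single-peaked.
Type 4 (peak Zhou at position 3): ranking walks positions 3-2-1-4, expanding outward from the peak — single-peaked.
Type 5: ranking walks positions 3-1-2-4; Rivera is ranked above Dube even though Dube lies between Rivera and the peak Zhou on the axis — preferences dip and rise again. Not single-peaked.
Type 1 violates single-peakedness, so the profile is not single-peaked on this axis.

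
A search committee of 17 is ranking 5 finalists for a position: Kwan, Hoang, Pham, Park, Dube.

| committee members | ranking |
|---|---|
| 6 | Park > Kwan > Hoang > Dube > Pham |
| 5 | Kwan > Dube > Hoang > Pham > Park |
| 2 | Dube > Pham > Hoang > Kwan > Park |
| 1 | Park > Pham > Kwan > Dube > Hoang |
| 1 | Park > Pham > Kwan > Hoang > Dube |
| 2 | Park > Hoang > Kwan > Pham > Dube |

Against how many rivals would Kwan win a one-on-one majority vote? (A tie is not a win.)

3

Kwan against each rival (17 committee members):
Kwan vs Hoang: 6+5+1+1 = 13 for Kwan, 4 for Hoang — Kwan by 13–4.
Kwan vs Pham: 6+5+2 = 13 for Kwan, 4 for Pham — Kwan by 13–4.
Kwan vs Park: Kwan is ranked higher on 5+2 = 7 ballots, Park on 10. Park wins 10–7.
Kwan vs Dube: 15 to 2, Kwan.
Kwan beats Hoang, Pham, Dube; loses to Park — 3 pairwise wins.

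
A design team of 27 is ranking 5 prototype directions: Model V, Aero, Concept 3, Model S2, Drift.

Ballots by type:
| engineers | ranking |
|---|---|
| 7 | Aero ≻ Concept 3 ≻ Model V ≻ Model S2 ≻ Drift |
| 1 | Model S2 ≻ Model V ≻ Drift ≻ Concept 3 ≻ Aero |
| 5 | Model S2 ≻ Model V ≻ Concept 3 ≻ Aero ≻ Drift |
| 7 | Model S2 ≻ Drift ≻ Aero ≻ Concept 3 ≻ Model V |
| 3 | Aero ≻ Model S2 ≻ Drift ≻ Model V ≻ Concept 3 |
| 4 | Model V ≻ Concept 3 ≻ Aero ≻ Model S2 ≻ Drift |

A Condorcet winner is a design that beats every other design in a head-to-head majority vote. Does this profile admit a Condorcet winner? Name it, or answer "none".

Pairwise majorities:
Model V–Aero: Aero 17–10.
Model V vs Concept 3: Model V is ranked higher on 1+5+3+4 = 13 ballots, Concept 3 on 14. Concept 3 wins 14–13.
Model V vs Model S2: Model S2 wins 16–11.
Model V vs Drift: 7+1+5+4 = 17 for Model V, 10 for Drift — Model V by 17–10.
Aero vs Concept 3: Aero, 17–10.
Aero vs Model S2: 7+3+4 = 14 for Aero, 13 for Model S2 — Aero by 14–13.
Aero vs Drift: Aero, 19–8.
Concept 3 vs Model S2: Concept 3 preferred on 7+4 = 11 ballots; Model S2 wins 16–11.
Concept 3 vs Drift: 16 to 11, Concept 3.
Model S2 vs Drift: Model S2, 27–0.
Aero defeats every rival head-to-head and is the Condorcet winner.

Aero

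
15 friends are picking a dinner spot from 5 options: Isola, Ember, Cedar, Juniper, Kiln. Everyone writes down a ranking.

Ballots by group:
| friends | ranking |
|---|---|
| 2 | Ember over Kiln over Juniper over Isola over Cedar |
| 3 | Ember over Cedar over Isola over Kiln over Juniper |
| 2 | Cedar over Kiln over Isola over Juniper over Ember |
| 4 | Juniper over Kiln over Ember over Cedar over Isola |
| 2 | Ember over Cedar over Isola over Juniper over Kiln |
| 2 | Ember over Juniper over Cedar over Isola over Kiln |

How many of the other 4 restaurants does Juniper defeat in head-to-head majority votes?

3

Juniper against each rival (15 friends):
Juniper vs Isola: Juniper preferred on 2+4+2 = 8 ballots; Juniper wins 8–7.
Juniper vs Ember: Juniper is ranked higher on 2+4 = 6 ballots, Ember on 9. Ember wins 9–6.
Juniper vs Cedar: Juniper, 8–7.
Juniper vs Kiln: Juniper wins 8–7.
Juniper beats Isola, Cedar, Kiln; loses to Ember — 3 pairwise wins.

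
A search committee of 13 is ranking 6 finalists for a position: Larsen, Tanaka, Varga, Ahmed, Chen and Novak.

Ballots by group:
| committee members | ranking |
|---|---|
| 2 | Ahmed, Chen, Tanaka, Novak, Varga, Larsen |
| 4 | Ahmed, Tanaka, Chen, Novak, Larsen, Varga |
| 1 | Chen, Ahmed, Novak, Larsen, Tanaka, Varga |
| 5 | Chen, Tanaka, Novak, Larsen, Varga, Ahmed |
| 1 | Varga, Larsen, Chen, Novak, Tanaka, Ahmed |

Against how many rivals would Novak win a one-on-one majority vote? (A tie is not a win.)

2

Novak against each rival (13 committee members):
Novak vs Larsen: Novak preferred on 2+4+1+5 = 12 ballots; Novak wins 12–1.
Novak vs Tanaka: Tanaka, 11–2.
Novak–Varga: Novak 12–1.
Novak–Ahmed: Ahmed 7–6.
Novak vs Chen: 0 to 13, Chen.
Novak beats Larsen, Varga; loses to Tanaka, Ahmed, Chen — 2 pairwise wins.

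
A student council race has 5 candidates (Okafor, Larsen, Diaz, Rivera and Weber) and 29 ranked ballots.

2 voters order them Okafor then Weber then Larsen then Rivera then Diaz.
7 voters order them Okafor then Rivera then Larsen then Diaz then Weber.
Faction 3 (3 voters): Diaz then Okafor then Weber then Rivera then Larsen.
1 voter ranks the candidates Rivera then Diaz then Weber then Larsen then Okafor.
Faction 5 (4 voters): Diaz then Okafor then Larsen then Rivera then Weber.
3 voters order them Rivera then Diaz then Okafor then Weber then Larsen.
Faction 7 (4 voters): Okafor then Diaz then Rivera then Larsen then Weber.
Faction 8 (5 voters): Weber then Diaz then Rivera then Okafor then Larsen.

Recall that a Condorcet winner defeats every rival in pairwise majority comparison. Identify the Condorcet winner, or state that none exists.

Diaz

Pairwise majorities:
Okafor vs Larsen: Okafor preferred on 28 ballots; Okafor wins 28–1.
Okafor vs Diaz: 13 to 16, Diaz.
Okafor vs Rivera: Okafor is ranked higher on 2+7+3+4+4 = 20 ballots, Rivera on 9. Okafor wins 20–9.
Okafor vs Weber: 2+7+3+4+3+4 = 23 for Okafor, 6 for Weber — Okafor by 23–6.
Larsen vs Diaz: 2+7 = 9 for Larsen, 20 for Diaz — Diaz by 20–9.
Larsen vs Rivera: 2+4 = 6 for Larsen, 23 for Rivera — Rivera by 23–6.
Larsen vs Weber: Larsen is ranked higher on 7+4+4 = 15 ballots, Weber on 14. Larsen wins 15–14.
Diaz vs Rivera: 16 to 13, Diaz.
Diaz vs Weber: 22 to 7, Diaz.
Rivera vs Weber: 19 to 10, Rivera.
Diaz beats each of Okafor, Larsen, Rivera, Weber — Diaz is the Condorcet winner.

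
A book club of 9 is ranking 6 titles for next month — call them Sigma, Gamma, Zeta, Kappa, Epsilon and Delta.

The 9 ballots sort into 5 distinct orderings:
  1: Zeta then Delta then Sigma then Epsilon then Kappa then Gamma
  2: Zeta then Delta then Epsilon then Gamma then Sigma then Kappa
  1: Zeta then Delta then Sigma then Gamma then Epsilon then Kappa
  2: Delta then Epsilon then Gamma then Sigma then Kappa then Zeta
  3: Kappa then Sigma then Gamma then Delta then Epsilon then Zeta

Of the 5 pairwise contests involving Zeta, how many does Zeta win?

Zeta against each rival (9 members):
Zeta vs Sigma: 4 to 5, Sigma.
Zeta vs Gamma: Gamma wins 5–4.
Zeta vs Kappa: 4 to 5, Kappa.
Zeta vs Epsilon: Zeta is ranked higher on 1+2+1 = 4 ballots, Epsilon on 5. Epsilon wins 5–4.
Zeta vs Delta: Delta wins 5–4.
Zeta beats no one; loses to Sigma, Gamma, Kappa, Epsilon, Delta — 0 pairwise wins.

0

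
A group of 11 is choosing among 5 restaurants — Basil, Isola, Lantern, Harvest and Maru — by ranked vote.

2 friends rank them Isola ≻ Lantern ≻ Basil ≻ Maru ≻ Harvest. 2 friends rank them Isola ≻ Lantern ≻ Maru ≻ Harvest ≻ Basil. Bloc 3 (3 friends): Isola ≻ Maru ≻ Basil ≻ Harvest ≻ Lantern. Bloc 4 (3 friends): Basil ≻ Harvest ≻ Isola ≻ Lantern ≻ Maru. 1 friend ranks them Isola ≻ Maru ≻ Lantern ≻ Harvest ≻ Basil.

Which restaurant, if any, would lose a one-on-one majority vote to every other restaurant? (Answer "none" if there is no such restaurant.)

Head-to-head results (11 friends):
Basil vs Isola: Isola, 8–3.
Basil vs Lantern: 6 to 5, Basil.
Basil–Harvest: Basil 8–3.
Basil vs Maru: Maru wins 6–5.
Isola vs Lantern: Isola wins 11–0.
Isola vs Harvest: Isola wins 8–3.
Isola vs Maru: Isola wins 11–0.
Lantern–Harvest: Harvest 6–5.
Lantern vs Maru: Lantern preferred on 2+2+3 = 7 ballots; Lantern wins 7–4.
Harvest vs Maru: 3 to 8, Maru.
Every restaurant wins at least one matchup (Basil beats Lantern; Isola beats Basil; Lantern beats Maru; Harvest beats Lantern; Maru beats Basil), so there is no Condorcet loser.

none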